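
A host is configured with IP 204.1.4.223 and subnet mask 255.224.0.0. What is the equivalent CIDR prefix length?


Binary: 11111111.11100000.00000000.00000000
Count leading 1s
Prefix: /11


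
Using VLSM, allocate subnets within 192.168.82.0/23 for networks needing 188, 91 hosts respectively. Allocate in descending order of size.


188 hosts -> /24 (254 usable): 192.168.82.0/24
91 hosts -> /25 (126 usable): 192.168.83.0/25
Allocation: 192.168.82.0/24 (188 hosts, 254 usable); 192.168.83.0/25 (91 hosts, 126 usable)


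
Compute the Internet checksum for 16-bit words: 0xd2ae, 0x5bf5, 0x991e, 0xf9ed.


Sum all words (with carry folding):
+ 0xd2ae = 0xd2ae
+ 0x5bf5 = 0x2ea4
+ 0x991e = 0xc7c2
+ 0xf9ed = 0xc1b0
One's complement: ~0xc1b0
Checksum = 0x3e4f


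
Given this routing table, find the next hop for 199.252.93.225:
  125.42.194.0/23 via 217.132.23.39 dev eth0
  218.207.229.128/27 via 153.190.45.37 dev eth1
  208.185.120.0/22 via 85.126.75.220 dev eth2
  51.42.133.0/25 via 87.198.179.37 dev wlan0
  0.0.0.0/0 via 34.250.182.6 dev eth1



Longest prefix match for 199.252.93.225:
  /23 125.42.194.0: no
  /27 218.207.229.128: no
  /22 208.185.120.0: no
  /25 51.42.133.0: no
  /0 0.0.0.0: MATCH
Selected: next-hop 34.250.182.6 via eth1 (matched /0)


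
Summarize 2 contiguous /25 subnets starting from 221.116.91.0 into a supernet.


Original prefix: /25
Number of subnets: 2 = 2^1
New prefix = 25 - 1 = 24
Supernet: 221.116.91.0/24


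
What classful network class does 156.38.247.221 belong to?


First octet: 156
Binary: 10011100
10xxxxxx -> Class B (128-191)
Class B, default mask 255.255.0.0 (/16)


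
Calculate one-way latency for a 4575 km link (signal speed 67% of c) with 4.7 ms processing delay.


Speed = 0.67 * 3e5 km/s = 201000 km/s
Propagation delay = 4575 / 201000 = 0.0228 s = 22.7612 ms
Processing delay = 4.7 ms
Total one-way latency = 27.4612 ms


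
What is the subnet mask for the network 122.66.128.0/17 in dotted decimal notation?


/17 means 17 network bits, 15 host bits
Binary: 11111111111111111000000000000000
Mask: 255.255.128.0


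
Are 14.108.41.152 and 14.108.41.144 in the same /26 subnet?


Mask: 255.255.255.192
14.108.41.152 AND mask = 14.108.41.128
14.108.41.144 AND mask = 14.108.41.128
Yes, same subnet (14.108.41.128)


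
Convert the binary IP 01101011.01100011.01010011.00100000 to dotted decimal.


01101011 = 107
01100011 = 99
01010011 = 83
00100000 = 32
IP: 107.99.83.32


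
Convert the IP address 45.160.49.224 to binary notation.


45 = 00101101
160 = 10100000
49 = 00110001
224 = 11100000
Binary: 00101101.10100000.00110001.11100000


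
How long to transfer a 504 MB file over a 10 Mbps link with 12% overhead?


Effective throughput = 10 * (1 - 12/100) = 8.8 Mbps
File size in Mb = 504 * 8 = 4032 Mb
Time = 4032 / 8.8
Time = 458.1818 seconds


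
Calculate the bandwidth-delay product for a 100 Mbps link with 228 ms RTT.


BDP = bandwidth * RTT
= 100 Mbps * 228 ms
= 100 * 1e6 * 228 / 1000 bits
= 22800000 bits
= 2850000 bytes
= 2783.2031 KB
BDP = 22800000 bits (2850000 bytes)


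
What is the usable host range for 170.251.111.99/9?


Network: 170.128.0.0
Broadcast: 170.255.255.255
First usable = network + 1
Last usable = broadcast - 1
Range: 170.128.0.1 to 170.255.255.254


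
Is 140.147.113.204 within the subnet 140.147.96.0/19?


Subnet network: 140.147.96.0
Test IP AND mask: 140.147.96.0
Yes, 140.147.113.204 is in 140.147.96.0/19


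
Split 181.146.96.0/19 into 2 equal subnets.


New prefix = 19 + 1 = 20
Each subnet has 4096 addresses
  181.146.96.0/20
  181.146.112.0/20
Subnets: 181.146.96.0/20, 181.146.112.0/20


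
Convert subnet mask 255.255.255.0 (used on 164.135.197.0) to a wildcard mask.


Subnet mask: 255.255.255.0
Wildcard = 255.255.255.255 - subnet mask
255 - 255 = 0
255 - 255 = 0
255 - 255 = 0
255 - 0 = 255
Wildcard: 0.0.0.255


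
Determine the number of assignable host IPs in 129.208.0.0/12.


Host bits = 32 - 12 = 20
Total addresses = 2^20 = 1048576
Usable = total - 2 (network and broadcast)
Usable hosts: 1048574


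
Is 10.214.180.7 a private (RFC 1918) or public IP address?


RFC 1918 private ranges:
  10.0.0.0/8 (10.0.0.0 - 10.255.255.255)
  172.16.0.0/12 (172.16.0.0 - 172.31.255.255)
  192.168.0.0/16 (192.168.0.0 - 192.168.255.255)
Private (in 10.0.0.0/8)


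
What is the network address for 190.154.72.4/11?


IP:   10111110.10011010.01001000.00000100
Mask: 11111111.11100000.00000000.00000000
AND operation:
Net:  10111110.10000000.00000000.00000000
Network: 190.128.0.0/11


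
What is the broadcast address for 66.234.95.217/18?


Network: 66.234.64.0/18
Host bits = 14
Set all host bits to 1:
Broadcast: 66.234.127.255


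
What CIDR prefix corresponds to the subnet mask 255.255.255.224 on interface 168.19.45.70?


Binary: 11111111.11111111.11111111.11100000
Count leading 1s
Prefix: /27


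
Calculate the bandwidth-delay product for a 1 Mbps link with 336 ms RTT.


BDP = bandwidth * RTT
= 1 Mbps * 336 ms
= 1 * 1e6 * 336 / 1000 bits
= 336000 bits
= 42000 bytes
= 41.0156 KB
BDP = 336000 bits (42000 bytes)


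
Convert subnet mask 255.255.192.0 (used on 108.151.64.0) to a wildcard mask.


Subnet mask: 255.255.192.0
Wildcard = 255.255.255.255 - subnet mask
255 - 255 = 0
255 - 255 = 0
255 - 192 = 63
255 - 0 = 255
Wildcard: 0.0.63.255


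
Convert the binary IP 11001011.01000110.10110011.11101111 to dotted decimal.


11001011 = 203
01000110 = 70
10110011 = 179
11101111 = 239
IP: 203.70.179.239


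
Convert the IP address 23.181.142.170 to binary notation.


23 = 00010111
181 = 10110101
142 = 10001110
170 = 10101010
Binary: 00010111.10110101.10001110.10101010


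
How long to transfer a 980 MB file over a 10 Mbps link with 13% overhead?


Effective throughput = 10 * (1 - 13/100) = 8.7 Mbps
File size in Mb = 980 * 8 = 7840 Mb
Time = 7840 / 8.7
Time = 901.1494 seconds


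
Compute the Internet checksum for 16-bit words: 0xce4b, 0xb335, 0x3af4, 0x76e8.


Sum all words (with carry folding):
+ 0xce4b = 0xce4b
+ 0xb335 = 0x8181
+ 0x3af4 = 0xbc75
+ 0x76e8 = 0x335e
One's complement: ~0x335e
Checksum = 0xcca1


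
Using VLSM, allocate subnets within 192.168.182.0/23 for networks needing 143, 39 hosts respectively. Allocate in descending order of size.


143 hosts -> /24 (254 usable): 192.168.182.0/24
39 hosts -> /26 (62 usable): 192.168.183.0/26
Allocation: 192.168.182.0/24 (143 hosts, 254 usable); 192.168.183.0/26 (39 hosts, 62 usable)


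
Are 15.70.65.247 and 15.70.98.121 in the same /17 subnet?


Mask: 255.255.128.0
15.70.65.247 AND mask = 15.70.0.0
15.70.98.121 AND mask = 15.70.0.0
Yes, same subnet (15.70.0.0)


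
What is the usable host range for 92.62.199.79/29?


Network: 92.62.199.72
Broadcast: 92.62.199.79
First usable = network + 1
Last usable = broadcast - 1
Range: 92.62.199.73 to 92.62.199.78


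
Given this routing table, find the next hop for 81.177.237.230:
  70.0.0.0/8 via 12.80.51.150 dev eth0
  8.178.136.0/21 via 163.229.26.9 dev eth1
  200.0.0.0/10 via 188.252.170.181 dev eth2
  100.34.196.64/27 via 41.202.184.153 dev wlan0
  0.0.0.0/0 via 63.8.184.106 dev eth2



Longest prefix match for 81.177.237.230:
  /8 70.0.0.0: no
  /21 8.178.136.0: no
  /10 200.0.0.0: no
  /27 100.34.196.64: no
  /0 0.0.0.0: MATCH
Selected: next-hop 63.8.184.106 via eth2 (matched /0)


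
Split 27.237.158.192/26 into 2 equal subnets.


New prefix = 26 + 1 = 27
Each subnet has 32 addresses
  27.237.158.192/27
  27.237.158.224/27
Subnets: 27.237.158.192/27, 27.237.158.224/27


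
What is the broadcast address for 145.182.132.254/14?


Network: 145.180.0.0/14
Host bits = 18
Set all host bits to 1:
Broadcast: 145.183.255.255


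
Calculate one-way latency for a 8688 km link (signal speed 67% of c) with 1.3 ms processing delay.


Speed = 0.67 * 3e5 km/s = 201000 km/s
Propagation delay = 8688 / 201000 = 0.0432 s = 43.2239 ms
Processing delay = 1.3 ms
Total one-way latency = 44.5239 ms


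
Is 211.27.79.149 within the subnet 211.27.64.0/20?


Subnet network: 211.27.64.0
Test IP AND mask: 211.27.64.0
Yes, 211.27.79.149 is in 211.27.64.0/20


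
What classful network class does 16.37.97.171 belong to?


First octet: 16
Binary: 00010000
0xxxxxxx -> Class A (1-126)
Class A, default mask 255.0.0.0 (/8)


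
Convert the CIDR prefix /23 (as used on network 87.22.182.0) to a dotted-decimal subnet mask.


/23 means 23 network bits, 9 host bits
Binary: 11111111111111111111111000000000
Mask: 255.255.254.0


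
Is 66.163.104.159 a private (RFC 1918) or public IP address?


RFC 1918 private ranges:
  10.0.0.0/8 (10.0.0.0 - 10.255.255.255)
  172.16.0.0/12 (172.16.0.0 - 172.31.255.255)
  192.168.0.0/16 (192.168.0.0 - 192.168.255.255)
Public (not in any RFC 1918 range)


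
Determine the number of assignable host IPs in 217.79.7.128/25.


Host bits = 32 - 25 = 7
Total addresses = 2^7 = 128
Usable = total - 2 (network and broadcast)
Usable hosts: 126


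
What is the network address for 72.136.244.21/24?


IP:   01001000.10001000.11110100.00010101
Mask: 11111111.11111111.11111111.00000000
AND operation:
Net:  01001000.10001000.11110100.00000000
Network: 72.136.244.0/24


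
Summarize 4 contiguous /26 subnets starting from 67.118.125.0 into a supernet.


Original prefix: /26
Number of subnets: 4 = 2^2
New prefix = 26 - 2 = 24
Supernet: 67.118.125.0/24


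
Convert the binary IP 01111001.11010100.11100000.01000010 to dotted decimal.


01111001 = 121
11010100 = 212
11100000 = 224
01000010 = 66
IP: 121.212.224.66


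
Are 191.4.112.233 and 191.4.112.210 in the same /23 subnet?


Mask: 255.255.254.0
191.4.112.233 AND mask = 191.4.112.0
191.4.112.210 AND mask = 191.4.112.0
Yes, same subnet (191.4.112.0)


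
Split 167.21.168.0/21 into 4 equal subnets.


New prefix = 21 + 2 = 23
Each subnet has 512 addresses
  167.21.168.0/23
  167.21.170.0/23
  167.21.172.0/23
  167.21.174.0/23
Subnets: 167.21.168.0/23, 167.21.170.0/23, 167.21.172.0/23, 167.21.174.0/23


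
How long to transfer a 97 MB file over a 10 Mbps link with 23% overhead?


Effective throughput = 10 * (1 - 23/100) = 7.7 Mbps
File size in Mb = 97 * 8 = 776 Mb
Time = 776 / 7.7
Time = 100.7792 seconds


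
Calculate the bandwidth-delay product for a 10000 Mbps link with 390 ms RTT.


BDP = bandwidth * RTT
= 10000 Mbps * 390 ms
= 10000 * 1e6 * 390 / 1000 bits
= 3900000000 bits
= 487500000 bytes
= 476074.2188 KB
BDP = 3900000000 bits (487500000 bytes)


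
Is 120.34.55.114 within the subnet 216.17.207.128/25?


Subnet network: 216.17.207.128
Test IP AND mask: 120.34.55.0
No, 120.34.55.114 is not in 216.17.207.128/25


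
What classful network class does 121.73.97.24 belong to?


First octet: 121
Binary: 01111001
0xxxxxxx -> Class A (1-126)
Class A, default mask 255.0.0.0 (/8)


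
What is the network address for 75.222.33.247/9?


IP:   01001011.11011110.00100001.11110111
Mask: 11111111.10000000.00000000.00000000
AND operation:
Net:  01001011.10000000.00000000.00000000
Network: 75.128.0.0/9


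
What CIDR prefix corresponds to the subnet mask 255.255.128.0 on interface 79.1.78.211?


Binary: 11111111.11111111.10000000.00000000
Count leading 1s
Prefix: /17


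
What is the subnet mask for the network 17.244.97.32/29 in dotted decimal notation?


/29 means 29 network bits, 3 host bits
Binary: 11111111111111111111111111111000
Mask: 255.255.255.248


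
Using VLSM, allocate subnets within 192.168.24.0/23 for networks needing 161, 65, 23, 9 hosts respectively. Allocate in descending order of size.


161 hosts -> /24 (254 usable): 192.168.24.0/24
65 hosts -> /25 (126 usable): 192.168.25.0/25
23 hosts -> /27 (30 usable): 192.168.25.128/27
9 hosts -> /28 (14 usable): 192.168.25.160/28
Allocation: 192.168.24.0/24 (161 hosts, 254 usable); 192.168.25.0/25 (65 hosts, 126 usable); 192.168.25.128/27 (23 hosts, 30 usable); 192.168.25.160/28 (9 hosts, 14 usable)


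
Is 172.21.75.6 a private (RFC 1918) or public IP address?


RFC 1918 private ranges:
  10.0.0.0/8 (10.0.0.0 - 10.255.255.255)
  172.16.0.0/12 (172.16.0.0 - 172.31.255.255)
  192.168.0.0/16 (192.168.0.0 - 192.168.255.255)
Private (in 172.16.0.0/12)


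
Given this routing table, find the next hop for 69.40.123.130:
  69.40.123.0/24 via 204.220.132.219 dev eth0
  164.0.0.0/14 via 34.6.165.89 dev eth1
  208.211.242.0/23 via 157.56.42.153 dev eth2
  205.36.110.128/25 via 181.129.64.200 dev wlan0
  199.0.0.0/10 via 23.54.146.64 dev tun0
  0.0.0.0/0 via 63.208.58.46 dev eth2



Longest prefix match for 69.40.123.130:
  /24 69.40.123.0: MATCH
  /14 164.0.0.0: no
  /23 208.211.242.0: no
  /25 205.36.110.128: no
  /10 199.0.0.0: no
  /0 0.0.0.0: MATCH
Selected: next-hop 204.220.132.219 via eth0 (matched /24)


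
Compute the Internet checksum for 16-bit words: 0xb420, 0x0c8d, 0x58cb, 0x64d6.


Sum all words (with carry folding):
+ 0xb420 = 0xb420
+ 0x0c8d = 0xc0ad
+ 0x58cb = 0x1979
+ 0x64d6 = 0x7e4f
One's complement: ~0x7e4f
Checksum = 0x81b0


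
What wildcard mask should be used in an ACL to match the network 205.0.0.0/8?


Subnet mask: 255.0.0.0
Wildcard = 255.255.255.255 - subnet mask
255 - 255 = 0
255 - 0 = 255
255 - 0 = 255
255 - 0 = 255
Wildcard: 0.255.255.255


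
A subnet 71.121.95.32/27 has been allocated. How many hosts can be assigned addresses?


Host bits = 32 - 27 = 5
Total addresses = 2^5 = 32
Usable = total - 2 (network and broadcast)
Usable hosts: 30


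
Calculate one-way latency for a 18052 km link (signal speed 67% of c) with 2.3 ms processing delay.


Speed = 0.67 * 3e5 km/s = 201000 km/s
Propagation delay = 18052 / 201000 = 0.0898 s = 89.8109 ms
Processing delay = 2.3 ms
Total one-way latency = 92.1109 ms


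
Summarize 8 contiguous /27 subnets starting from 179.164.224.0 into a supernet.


Original prefix: /27
Number of subnets: 8 = 2^3
New prefix = 27 - 3 = 24
Supernet: 179.164.224.0/24


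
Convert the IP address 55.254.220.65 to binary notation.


55 = 00110111
254 = 11111110
220 = 11011100
65 = 01000001
Binary: 00110111.11111110.11011100.01000001


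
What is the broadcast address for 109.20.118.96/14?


Network: 109.20.0.0/14
Host bits = 18
Set all host bits to 1:
Broadcast: 109.23.255.255


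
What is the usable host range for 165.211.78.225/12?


Network: 165.208.0.0
Broadcast: 165.223.255.255
First usable = network + 1
Last usable = broadcast - 1
Range: 165.208.0.1 to 165.223.255.254


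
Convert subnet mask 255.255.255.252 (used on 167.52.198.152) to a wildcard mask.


Subnet mask: 255.255.255.252
Wildcard = 255.255.255.255 - subnet mask
255 - 255 = 0
255 - 255 = 0
255 - 255 = 0
255 - 252 = 3
Wildcard: 0.0.0.3


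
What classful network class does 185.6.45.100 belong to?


First octet: 185
Binary: 10111001
10xxxxxx -> Class B (128-191)
Class B, default mask 255.255.0.0 (/16)


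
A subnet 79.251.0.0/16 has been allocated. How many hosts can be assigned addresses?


Host bits = 32 - 16 = 16
Total addresses = 2^16 = 65536
Usable = total - 2 (network and broadcast)
Usable hosts: 65534


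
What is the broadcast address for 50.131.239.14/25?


Network: 50.131.239.0/25
Host bits = 7
Set all host bits to 1:
Broadcast: 50.131.239.127


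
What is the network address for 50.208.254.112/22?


IP:   00110010.11010000.11111110.01110000
Mask: 11111111.11111111.11111100.00000000
AND operation:
Net:  00110010.11010000.11111100.00000000
Network: 50.208.252.0/22


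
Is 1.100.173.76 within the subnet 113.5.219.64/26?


Subnet network: 113.5.219.64
Test IP AND mask: 1.100.173.64
No, 1.100.173.76 is not in 113.5.219.64/26


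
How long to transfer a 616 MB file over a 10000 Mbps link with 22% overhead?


Effective throughput = 10000 * (1 - 22/100) = 7800 Mbps
File size in Mb = 616 * 8 = 4928 Mb
Time = 4928 / 7800
Time = 0.6318 seconds


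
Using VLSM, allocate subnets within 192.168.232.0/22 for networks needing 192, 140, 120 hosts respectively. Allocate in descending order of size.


192 hosts -> /24 (254 usable): 192.168.232.0/24
140 hosts -> /24 (254 usable): 192.168.233.0/24
120 hosts -> /25 (126 usable): 192.168.234.0/25
Allocation: 192.168.232.0/24 (192 hosts, 254 usable); 192.168.233.0/24 (140 hosts, 254 usable); 192.168.234.0/25 (120 hosts, 126 usable)


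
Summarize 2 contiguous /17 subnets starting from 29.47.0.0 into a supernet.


Original prefix: /17
Number of subnets: 2 = 2^1
New prefix = 17 - 1 = 16
Supernet: 29.47.0.0/16


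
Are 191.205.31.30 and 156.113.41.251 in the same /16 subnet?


Mask: 255.255.0.0
191.205.31.30 AND mask = 191.205.0.0
156.113.41.251 AND mask = 156.113.0.0
No, different subnets (191.205.0.0 vs 156.113.0.0)


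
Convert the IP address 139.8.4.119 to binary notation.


139 = 10001011
8 = 00001000
4 = 00000100
119 = 01110111
Binary: 10001011.00001000.00000100.01110111


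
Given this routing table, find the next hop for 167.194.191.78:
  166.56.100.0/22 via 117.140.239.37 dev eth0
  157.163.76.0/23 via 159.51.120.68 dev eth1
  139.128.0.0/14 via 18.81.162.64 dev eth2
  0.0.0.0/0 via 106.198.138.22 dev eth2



Longest prefix match for 167.194.191.78:
  /22 166.56.100.0: no
  /23 157.163.76.0: no
  /14 139.128.0.0: no
  /0 0.0.0.0: MATCH
Selected: next-hop 106.198.138.22 via eth2 (matched /0)


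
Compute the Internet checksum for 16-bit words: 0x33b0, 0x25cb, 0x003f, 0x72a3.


Sum all words (with carry folding):
+ 0x33b0 = 0x33b0
+ 0x25cb = 0x597b
+ 0x003f = 0x59ba
+ 0x72a3 = 0xcc5d
One's complement: ~0xcc5d
Checksum = 0x33a2


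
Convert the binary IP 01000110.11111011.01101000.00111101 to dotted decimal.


01000110 = 70
11111011 = 251
01101000 = 104
00111101 = 61
IP: 70.251.104.61


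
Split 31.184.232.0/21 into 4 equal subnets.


New prefix = 21 + 2 = 23
Each subnet has 512 addresses
  31.184.232.0/23
  31.184.234.0/23
  31.184.236.0/23
  31.184.238.0/23
Subnets: 31.184.232.0/23, 31.184.234.0/23, 31.184.236.0/23, 31.184.238.0/23


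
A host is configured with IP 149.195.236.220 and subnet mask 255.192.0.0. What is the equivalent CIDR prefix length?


Binary: 11111111.11000000.00000000.00000000
Count leading 1s
Prefix: /10


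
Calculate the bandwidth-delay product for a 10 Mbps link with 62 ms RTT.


BDP = bandwidth * RTT
= 10 Mbps * 62 ms
= 10 * 1e6 * 62 / 1000 bits
= 620000 bits
= 77500 bytes
= 75.6836 KB
BDP = 620000 bits (77500 bytes)


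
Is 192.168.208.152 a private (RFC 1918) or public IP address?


RFC 1918 private ranges:
  10.0.0.0/8 (10.0.0.0 - 10.255.255.255)
  172.16.0.0/12 (172.16.0.0 - 172.31.255.255)
  192.168.0.0/16 (192.168.0.0 - 192.168.255.255)
Private (in 192.168.0.0/16)


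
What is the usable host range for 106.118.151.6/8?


Network: 106.0.0.0
Broadcast: 106.255.255.255
First usable = network + 1
Last usable = broadcast - 1
Range: 106.0.0.1 to 106.255.255.254


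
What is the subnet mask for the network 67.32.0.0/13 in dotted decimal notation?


/13 means 13 network bits, 19 host bits
Binary: 11111111111110000000000000000000
Mask: 255.248.0.0


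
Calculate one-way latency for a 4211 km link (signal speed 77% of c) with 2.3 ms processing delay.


Speed = 0.77 * 3e5 km/s = 231000 km/s
Propagation delay = 4211 / 231000 = 0.0182 s = 18.2294 ms
Processing delay = 2.3 ms
Total one-way latency = 20.5294 ms


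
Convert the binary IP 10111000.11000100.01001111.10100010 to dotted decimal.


10111000 = 184
11000100 = 196
01001111 = 79
10100010 = 162
IP: 184.196.79.162


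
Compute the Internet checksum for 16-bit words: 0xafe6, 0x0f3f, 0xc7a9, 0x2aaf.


Sum all words (with carry folding):
+ 0xafe6 = 0xafe6
+ 0x0f3f = 0xbf25
+ 0xc7a9 = 0x86cf
+ 0x2aaf = 0xb17e
One's complement: ~0xb17e
Checksum = 0x4e81


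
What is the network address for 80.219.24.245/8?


IP:   01010000.11011011.00011000.11110101
Mask: 11111111.00000000.00000000.00000000
AND operation:
Net:  01010000.00000000.00000000.00000000
Network: 80.0.0.0/8


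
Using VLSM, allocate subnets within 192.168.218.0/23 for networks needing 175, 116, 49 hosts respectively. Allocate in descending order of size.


175 hosts -> /24 (254 usable): 192.168.218.0/24
116 hosts -> /25 (126 usable): 192.168.219.0/25
49 hosts -> /26 (62 usable): 192.168.219.128/26
Allocation: 192.168.218.0/24 (175 hosts, 254 usable); 192.168.219.0/25 (116 hosts, 126 usable); 192.168.219.128/26 (49 hosts, 62 usable)


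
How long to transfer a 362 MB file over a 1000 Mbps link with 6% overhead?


Effective throughput = 1000 * (1 - 6/100) = 940 Mbps
File size in Mb = 362 * 8 = 2896 Mb
Time = 2896 / 940
Time = 3.0809 seconds


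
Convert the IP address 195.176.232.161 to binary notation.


195 = 11000011
176 = 10110000
232 = 11101000
161 = 10100001
Binary: 11000011.10110000.11101000.10100001


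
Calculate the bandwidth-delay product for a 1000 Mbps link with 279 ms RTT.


BDP = bandwidth * RTT
= 1000 Mbps * 279 ms
= 1000 * 1e6 * 279 / 1000 bits
= 279000000 bits
= 34875000 bytes
= 34057.6172 KB
BDP = 279000000 bits (34875000 bytes)


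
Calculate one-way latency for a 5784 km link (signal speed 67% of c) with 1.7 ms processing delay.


Speed = 0.67 * 3e5 km/s = 201000 km/s
Propagation delay = 5784 / 201000 = 0.0288 s = 28.7761 ms
Processing delay = 1.7 ms
Total one-way latency = 30.4761 ms


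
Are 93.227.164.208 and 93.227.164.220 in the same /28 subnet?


Mask: 255.255.255.240
93.227.164.208 AND mask = 93.227.164.208
93.227.164.220 AND mask = 93.227.164.208
Yes, same subnet (93.227.164.208)


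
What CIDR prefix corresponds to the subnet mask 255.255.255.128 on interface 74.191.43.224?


Binary: 11111111.11111111.11111111.10000000
Count leading 1s
Prefix: /25


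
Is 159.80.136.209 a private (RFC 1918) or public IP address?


RFC 1918 private ranges:
  10.0.0.0/8 (10.0.0.0 - 10.255.255.255)
  172.16.0.0/12 (172.16.0.0 - 172.31.255.255)
  192.168.0.0/16 (192.168.0.0 - 192.168.255.255)
Public (not in any RFC 1918 range)


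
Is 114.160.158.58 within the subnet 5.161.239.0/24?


Subnet network: 5.161.239.0
Test IP AND mask: 114.160.158.0
No, 114.160.158.58 is not in 5.161.239.0/24


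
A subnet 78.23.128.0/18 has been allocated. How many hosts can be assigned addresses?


Host bits = 32 - 18 = 14
Total addresses = 2^14 = 16384
Usable = total - 2 (network and broadcast)
Usable hosts: 16382


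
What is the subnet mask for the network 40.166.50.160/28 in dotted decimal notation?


/28 means 28 network bits, 4 host bits
Binary: 11111111111111111111111111110000
Mask: 255.255.255.240


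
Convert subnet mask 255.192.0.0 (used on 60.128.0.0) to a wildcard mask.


Subnet mask: 255.192.0.0
Wildcard = 255.255.255.255 - subnet mask
255 - 255 = 0
255 - 192 = 63
255 - 0 = 255
255 - 0 = 255
Wildcard: 0.63.255.255


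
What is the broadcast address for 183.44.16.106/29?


Network: 183.44.16.104/29
Host bits = 3
Set all host bits to 1:
Broadcast: 183.44.16.111


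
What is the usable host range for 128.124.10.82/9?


Network: 128.0.0.0
Broadcast: 128.127.255.255
First usable = network + 1
Last usable = broadcast - 1
Range: 128.0.0.1 to 128.127.255.254


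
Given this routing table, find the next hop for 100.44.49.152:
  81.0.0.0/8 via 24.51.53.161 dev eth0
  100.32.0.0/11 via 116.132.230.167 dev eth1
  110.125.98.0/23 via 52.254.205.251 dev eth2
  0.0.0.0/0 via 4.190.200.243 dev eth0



Longest prefix match for 100.44.49.152:
  /8 81.0.0.0: no
  /11 100.32.0.0: MATCH
  /23 110.125.98.0: no
  /0 0.0.0.0: MATCH
Selected: next-hop 116.132.230.167 via eth1 (matched /11)


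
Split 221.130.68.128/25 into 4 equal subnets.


New prefix = 25 + 2 = 27
Each subnet has 32 addresses
  221.130.68.128/27
  221.130.68.160/27
  221.130.68.192/27
  221.130.68.224/27
Subnets: 221.130.68.128/27, 221.130.68.160/27, 221.130.68.192/27, 221.130.68.224/27


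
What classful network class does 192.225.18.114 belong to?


First octet: 192
Binary: 11000000
110xxxxx -> Class C (192-223)
Class C, default mask 255.255.255.0 (/24)


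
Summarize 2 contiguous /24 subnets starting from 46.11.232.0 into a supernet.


Original prefix: /24
Number of subnets: 2 = 2^1
New prefix = 24 - 1 = 23
Supernet: 46.11.232.0/23


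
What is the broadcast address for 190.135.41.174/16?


Network: 190.135.0.0/16
Host bits = 16
Set all host bits to 1:
Broadcast: 190.135.255.255


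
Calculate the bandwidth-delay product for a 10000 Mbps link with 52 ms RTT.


BDP = bandwidth * RTT
= 10000 Mbps * 52 ms
= 10000 * 1e6 * 52 / 1000 bits
= 520000000 bits
= 65000000 bytes
= 63476.5625 KB
BDP = 520000000 bits (65000000 bytes)


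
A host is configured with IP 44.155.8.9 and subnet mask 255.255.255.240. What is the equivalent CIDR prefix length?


Binary: 11111111.11111111.11111111.11110000
Count leading 1s
Prefix: /28


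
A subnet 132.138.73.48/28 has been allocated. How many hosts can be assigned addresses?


Host bits = 32 - 28 = 4
Total addresses = 2^4 = 16
Usable = total - 2 (network and broadcast)
Usable hosts: 14


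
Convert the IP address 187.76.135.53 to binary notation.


187 = 10111011
76 = 01001100
135 = 10000111
53 = 00110101
Binary: 10111011.01001100.10000111.00110101


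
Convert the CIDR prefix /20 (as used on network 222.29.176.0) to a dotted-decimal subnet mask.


/20 means 20 network bits, 12 host bits
Binary: 11111111111111111111000000000000
Mask: 255.255.240.0


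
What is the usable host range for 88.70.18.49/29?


Network: 88.70.18.48
Broadcast: 88.70.18.55
First usable = network + 1
Last usable = broadcast - 1
Range: 88.70.18.49 to 88.70.18.54


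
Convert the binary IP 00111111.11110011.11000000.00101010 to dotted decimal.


00111111 = 63
11110011 = 243
11000000 = 192
00101010 = 42
IP: 63.243.192.42


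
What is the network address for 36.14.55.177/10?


IP:   00100100.00001110.00110111.10110001
Mask: 11111111.11000000.00000000.00000000
AND operation:
Net:  00100100.00000000.00000000.00000000
Network: 36.0.0.0/10


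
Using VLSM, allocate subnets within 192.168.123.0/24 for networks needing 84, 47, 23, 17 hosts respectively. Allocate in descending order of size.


84 hosts -> /25 (126 usable): 192.168.123.0/25
47 hosts -> /26 (62 usable): 192.168.123.128/26
23 hosts -> /27 (30 usable): 192.168.123.192/27
17 hosts -> /27 (30 usable): 192.168.123.224/27
Allocation: 192.168.123.0/25 (84 hosts, 126 usable); 192.168.123.128/26 (47 hosts, 62 usable); 192.168.123.192/27 (23 hosts, 30 usable); 192.168.123.224/27 (17 hosts, 30 usable)


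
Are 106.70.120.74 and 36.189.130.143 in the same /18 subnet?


Mask: 255.255.192.0
106.70.120.74 AND mask = 106.70.64.0
36.189.130.143 AND mask = 36.189.128.0
No, different subnets (106.70.64.0 vs 36.189.128.0)


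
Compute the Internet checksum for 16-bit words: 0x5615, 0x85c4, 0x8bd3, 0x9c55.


Sum all words (with carry folding):
+ 0x5615 = 0x5615
+ 0x85c4 = 0xdbd9
+ 0x8bd3 = 0x67ad
+ 0x9c55 = 0x0403
One's complement: ~0x0403
Checksum = 0xfbfc


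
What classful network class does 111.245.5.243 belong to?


First octet: 111
Binary: 01101111
0xxxxxxx -> Class A (1-126)
Class A, default mask 255.0.0.0 (/8)


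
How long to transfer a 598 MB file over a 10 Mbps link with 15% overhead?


Effective throughput = 10 * (1 - 15/100) = 8.5 Mbps
File size in Mb = 598 * 8 = 4784 Mb
Time = 4784 / 8.5
Time = 562.8235 seconds


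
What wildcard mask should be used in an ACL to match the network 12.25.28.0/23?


Subnet mask: 255.255.254.0
Wildcard = 255.255.255.255 - subnet mask
255 - 255 = 0
255 - 255 = 0
255 - 254 = 1
255 - 0 = 255
Wildcard: 0.0.1.255


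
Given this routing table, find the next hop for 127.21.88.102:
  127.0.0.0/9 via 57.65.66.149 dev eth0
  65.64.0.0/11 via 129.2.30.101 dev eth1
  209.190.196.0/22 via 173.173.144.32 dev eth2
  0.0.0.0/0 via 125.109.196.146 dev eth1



Longest prefix match for 127.21.88.102:
  /9 127.0.0.0: MATCH
  /11 65.64.0.0: no
  /22 209.190.196.0: no
  /0 0.0.0.0: MATCH
Selected: next-hop 57.65.66.149 via eth0 (matched /9)


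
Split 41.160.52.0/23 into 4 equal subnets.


New prefix = 23 + 2 = 25
Each subnet has 128 addresses
  41.160.52.0/25
  41.160.52.128/25
  41.160.53.0/25
  41.160.53.128/25
Subnets: 41.160.52.0/25, 41.160.52.128/25, 41.160.53.0/25, 41.160.53.128/25


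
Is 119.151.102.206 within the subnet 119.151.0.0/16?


Subnet network: 119.151.0.0
Test IP AND mask: 119.151.0.0
Yes, 119.151.102.206 is in 119.151.0.0/16


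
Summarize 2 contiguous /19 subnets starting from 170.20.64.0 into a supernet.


Original prefix: /19
Number of subnets: 2 = 2^1
New prefix = 19 - 1 = 18
Supernet: 170.20.64.0/18


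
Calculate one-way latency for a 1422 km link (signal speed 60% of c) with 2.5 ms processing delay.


Speed = 0.6 * 3e5 km/s = 180000 km/s
Propagation delay = 1422 / 180000 = 0.0079 s = 7.9 ms
Processing delay = 2.5 ms
Total one-way latency = 10.4 ms


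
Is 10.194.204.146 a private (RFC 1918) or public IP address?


RFC 1918 private ranges:
  10.0.0.0/8 (10.0.0.0 - 10.255.255.255)
  172.16.0.0/12 (172.16.0.0 - 172.31.255.255)
  192.168.0.0/16 (192.168.0.0 - 192.168.255.255)
Private (in 10.0.0.0/8)


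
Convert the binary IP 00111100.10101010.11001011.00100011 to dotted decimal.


00111100 = 60
10101010 = 170
11001011 = 203
00100011 = 35
IP: 60.170.203.35


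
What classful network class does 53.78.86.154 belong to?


First octet: 53
Binary: 00110101
0xxxxxxx -> Class A (1-126)
Class A, default mask 255.0.0.0 (/8)


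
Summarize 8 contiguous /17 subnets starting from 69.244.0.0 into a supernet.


Original prefix: /17
Number of subnets: 8 = 2^3
New prefix = 17 - 3 = 14
Supernet: 69.244.0.0/14


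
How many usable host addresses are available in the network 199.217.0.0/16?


Host bits = 32 - 16 = 16
Total addresses = 2^16 = 65536
Usable = total - 2 (network and broadcast)
Usable hosts: 65534


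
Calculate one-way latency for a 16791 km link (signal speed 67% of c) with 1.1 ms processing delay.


Speed = 0.67 * 3e5 km/s = 201000 km/s
Propagation delay = 16791 / 201000 = 0.0835 s = 83.5373 ms
Processing delay = 1.1 ms
Total one-way latency = 84.6373 ms


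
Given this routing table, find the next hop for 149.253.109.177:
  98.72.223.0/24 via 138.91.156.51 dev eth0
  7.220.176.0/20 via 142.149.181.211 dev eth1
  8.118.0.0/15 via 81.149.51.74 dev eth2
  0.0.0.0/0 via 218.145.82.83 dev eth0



Longest prefix match for 149.253.109.177:
  /24 98.72.223.0: no
  /20 7.220.176.0: no
  /15 8.118.0.0: no
  /0 0.0.0.0: MATCH
Selected: next-hop 218.145.82.83 via eth0 (matched /0)


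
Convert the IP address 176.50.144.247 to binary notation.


176 = 10110000
50 = 00110010
144 = 10010000
247 = 11110111
Binary: 10110000.00110010.10010000.11110111


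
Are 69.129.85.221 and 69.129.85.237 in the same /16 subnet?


Mask: 255.255.0.0
69.129.85.221 AND mask = 69.129.0.0
69.129.85.237 AND mask = 69.129.0.0
Yes, same subnet (69.129.0.0)


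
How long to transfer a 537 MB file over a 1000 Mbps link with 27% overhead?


Effective throughput = 1000 * (1 - 27/100) = 730 Mbps
File size in Mb = 537 * 8 = 4296 Mb
Time = 4296 / 730
Time = 5.8849 seconds


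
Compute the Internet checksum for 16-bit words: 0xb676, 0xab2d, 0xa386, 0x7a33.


Sum all words (with carry folding):
+ 0xb676 = 0xb676
+ 0xab2d = 0x61a4
+ 0xa386 = 0x052b
+ 0x7a33 = 0x7f5e
One's complement: ~0x7f5e
Checksum = 0x80a1


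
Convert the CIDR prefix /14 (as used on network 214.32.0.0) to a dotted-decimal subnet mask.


/14 means 14 network bits, 18 host bits
Binary: 11111111111111000000000000000000
Mask: 255.252.0.0


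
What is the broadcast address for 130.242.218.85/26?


Network: 130.242.218.64/26
Host bits = 6
Set all host bits to 1:
Broadcast: 130.242.218.127


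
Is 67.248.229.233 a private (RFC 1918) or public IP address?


RFC 1918 private ranges:
  10.0.0.0/8 (10.0.0.0 - 10.255.255.255)
  172.16.0.0/12 (172.16.0.0 - 172.31.255.255)
  192.168.0.0/16 (192.168.0.0 - 192.168.255.255)
Public (not in any RFC 1918 range)


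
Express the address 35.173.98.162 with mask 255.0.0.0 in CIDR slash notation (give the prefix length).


Binary: 11111111.00000000.00000000.00000000
Count leading 1s
Prefix: /8


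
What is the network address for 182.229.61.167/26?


IP:   10110110.11100101.00111101.10100111
Mask: 11111111.11111111.11111111.11000000
AND operation:
Net:  10110110.11100101.00111101.10000000
Network: 182.229.61.128/26


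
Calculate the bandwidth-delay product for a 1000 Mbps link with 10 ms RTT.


BDP = bandwidth * RTT
= 1000 Mbps * 10 ms
= 1000 * 1e6 * 10 / 1000 bits
= 10000000 bits
= 1250000 bytes
= 1220.7031 KB
BDP = 10000000 bits (1250000 bytes)


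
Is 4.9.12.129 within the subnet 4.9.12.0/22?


Subnet network: 4.9.12.0
Test IP AND mask: 4.9.12.0
Yes, 4.9.12.129 is in 4.9.12.0/22


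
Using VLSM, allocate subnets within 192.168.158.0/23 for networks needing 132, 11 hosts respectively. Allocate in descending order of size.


132 hosts -> /24 (254 usable): 192.168.158.0/24
11 hosts -> /28 (14 usable): 192.168.159.0/28
Allocation: 192.168.158.0/24 (132 hosts, 254 usable); 192.168.159.0/28 (11 hosts, 14 usable)


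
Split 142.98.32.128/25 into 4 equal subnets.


New prefix = 25 + 2 = 27
Each subnet has 32 addresses
  142.98.32.128/27
  142.98.32.160/27
  142.98.32.192/27
  142.98.32.224/27
Subnets: 142.98.32.128/27, 142.98.32.160/27, 142.98.32.192/27, 142.98.32.224/27


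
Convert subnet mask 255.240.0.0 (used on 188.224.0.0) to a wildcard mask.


Subnet mask: 255.240.0.0
Wildcard = 255.255.255.255 - subnet mask
255 - 255 = 0
255 - 240 = 15
255 - 0 = 255
255 - 0 = 255
Wildcard: 0.15.255.255


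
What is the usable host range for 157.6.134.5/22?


Network: 157.6.132.0
Broadcast: 157.6.135.255
First usable = network + 1
Last usable = broadcast - 1
Range: 157.6.132.1 to 157.6.135.254


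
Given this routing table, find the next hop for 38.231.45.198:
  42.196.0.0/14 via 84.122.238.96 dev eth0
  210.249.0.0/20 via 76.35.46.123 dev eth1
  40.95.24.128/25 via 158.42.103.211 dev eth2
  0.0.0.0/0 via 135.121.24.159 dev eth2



Longest prefix match for 38.231.45.198:
  /14 42.196.0.0: no
  /20 210.249.0.0: no
  /25 40.95.24.128: no
  /0 0.0.0.0: MATCH
Selected: next-hop 135.121.24.159 via eth2 (matched /0)


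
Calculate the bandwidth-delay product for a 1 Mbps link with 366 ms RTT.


BDP = bandwidth * RTT
= 1 Mbps * 366 ms
= 1 * 1e6 * 366 / 1000 bits
= 366000 bits
= 45750 bytes
= 44.6777 KB
BDP = 366000 bits (45750 bytes)


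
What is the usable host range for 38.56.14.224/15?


Network: 38.56.0.0
Broadcast: 38.57.255.255
First usable = network + 1
Last usable = broadcast - 1
Range: 38.56.0.1 to 38.57.255.254


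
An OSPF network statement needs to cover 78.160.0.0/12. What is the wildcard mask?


Subnet mask: 255.240.0.0
Wildcard = 255.255.255.255 - subnet mask
255 - 255 = 0
255 - 240 = 15
255 - 0 = 255
255 - 0 = 255
Wildcard: 0.15.255.255


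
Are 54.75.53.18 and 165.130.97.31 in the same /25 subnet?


Mask: 255.255.255.128
54.75.53.18 AND mask = 54.75.53.0
165.130.97.31 AND mask = 165.130.97.0
No, different subnets (54.75.53.0 vs 165.130.97.0)


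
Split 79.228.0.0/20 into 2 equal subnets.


New prefix = 20 + 1 = 21
Each subnet has 2048 addresses
  79.228.0.0/21
  79.228.8.0/21
Subnets: 79.228.0.0/21, 79.228.8.0/21


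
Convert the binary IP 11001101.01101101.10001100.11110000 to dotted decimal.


11001101 = 205
01101101 = 109
10001100 = 140
11110000 = 240
IP: 205.109.140.240


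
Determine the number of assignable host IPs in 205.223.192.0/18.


Host bits = 32 - 18 = 14
Total addresses = 2^14 = 16384
Usable = total - 2 (network and broadcast)
Usable hosts: 16382


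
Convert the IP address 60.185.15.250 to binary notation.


60 = 00111100
185 = 10111001
15 = 00001111
250 = 11111010
Binary: 00111100.10111001.00001111.11111010


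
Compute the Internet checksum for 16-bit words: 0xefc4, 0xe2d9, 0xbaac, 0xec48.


Sum all words (with carry folding):
+ 0xefc4 = 0xefc4
+ 0xe2d9 = 0xd29e
+ 0xbaac = 0x8d4b
+ 0xec48 = 0x7994
One's complement: ~0x7994
Checksum = 0x866b


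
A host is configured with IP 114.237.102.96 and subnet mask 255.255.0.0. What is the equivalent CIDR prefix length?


Binary: 11111111.11111111.00000000.00000000
Count leading 1s
Prefix: /16


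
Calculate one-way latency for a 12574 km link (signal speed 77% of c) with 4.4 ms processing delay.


Speed = 0.77 * 3e5 km/s = 231000 km/s
Propagation delay = 12574 / 231000 = 0.0544 s = 54.4329 ms
Processing delay = 4.4 ms
Total one-way latency = 58.8329 ms


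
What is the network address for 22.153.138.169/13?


IP:   00010110.10011001.10001010.10101001
Mask: 11111111.11111000.00000000.00000000
AND operation:
Net:  00010110.10011000.00000000.00000000
Network: 22.152.0.0/13


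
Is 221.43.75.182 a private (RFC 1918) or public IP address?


RFC 1918 private ranges:
  10.0.0.0/8 (10.0.0.0 - 10.255.255.255)
  172.16.0.0/12 (172.16.0.0 - 172.31.255.255)
  192.168.0.0/16 (192.168.0.0 - 192.168.255.255)
Public (not in any RFC 1918 range)


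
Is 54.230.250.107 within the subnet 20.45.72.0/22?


Subnet network: 20.45.72.0
Test IP AND mask: 54.230.248.0
No, 54.230.250.107 is not in 20.45.72.0/22


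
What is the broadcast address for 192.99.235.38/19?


Network: 192.99.224.0/19
Host bits = 13
Set all host bits to 1:
Broadcast: 192.99.255.255


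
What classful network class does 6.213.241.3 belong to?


First octet: 6
Binary: 00000110
0xxxxxxx -> Class A (1-126)
Class A, default mask 255.0.0.0 (/8)


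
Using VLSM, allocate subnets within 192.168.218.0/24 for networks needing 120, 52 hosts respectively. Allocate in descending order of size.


120 hosts -> /25 (126 usable): 192.168.218.0/25
52 hosts -> /26 (62 usable): 192.168.218.128/26
Allocation: 192.168.218.0/25 (120 hosts, 126 usable); 192.168.218.128/26 (52 hosts, 62 usable)


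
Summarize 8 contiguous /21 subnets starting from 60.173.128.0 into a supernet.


Original prefix: /21
Number of subnets: 8 = 2^3
New prefix = 21 - 3 = 18
Supernet: 60.173.128.0/18


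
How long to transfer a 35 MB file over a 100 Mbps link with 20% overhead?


Effective throughput = 100 * (1 - 20/100) = 80 Mbps
File size in Mb = 35 * 8 = 280 Mb
Time = 280 / 80
Time = 3.5 seconds


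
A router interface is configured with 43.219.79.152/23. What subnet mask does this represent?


/23 means 23 network bits, 9 host bits
Binary: 11111111111111111111111000000000
Mask: 255.255.254.0


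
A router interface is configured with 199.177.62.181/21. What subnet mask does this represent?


/21 means 21 network bits, 11 host bits
Binary: 11111111111111111111100000000000
Mask: 255.255.248.0


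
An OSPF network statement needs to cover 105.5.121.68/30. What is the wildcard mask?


Subnet mask: 255.255.255.252
Wildcard = 255.255.255.255 - subnet mask
255 - 255 = 0
255 - 255 = 0
255 - 255 = 0
255 - 252 = 3
Wildcard: 0.0.0.3


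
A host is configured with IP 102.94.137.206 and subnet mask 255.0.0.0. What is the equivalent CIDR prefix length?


Binary: 11111111.00000000.00000000.00000000
Count leading 1s
Prefix: /8


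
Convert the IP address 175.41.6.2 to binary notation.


175 = 10101111
41 = 00101001
6 = 00000110
2 = 00000010
Binary: 10101111.00101001.00000110.00000010


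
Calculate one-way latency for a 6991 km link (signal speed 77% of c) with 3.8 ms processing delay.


Speed = 0.77 * 3e5 km/s = 231000 km/s
Propagation delay = 6991 / 231000 = 0.0303 s = 30.2641 ms
Processing delay = 3.8 ms
Total one-way latency = 34.0641 ms
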